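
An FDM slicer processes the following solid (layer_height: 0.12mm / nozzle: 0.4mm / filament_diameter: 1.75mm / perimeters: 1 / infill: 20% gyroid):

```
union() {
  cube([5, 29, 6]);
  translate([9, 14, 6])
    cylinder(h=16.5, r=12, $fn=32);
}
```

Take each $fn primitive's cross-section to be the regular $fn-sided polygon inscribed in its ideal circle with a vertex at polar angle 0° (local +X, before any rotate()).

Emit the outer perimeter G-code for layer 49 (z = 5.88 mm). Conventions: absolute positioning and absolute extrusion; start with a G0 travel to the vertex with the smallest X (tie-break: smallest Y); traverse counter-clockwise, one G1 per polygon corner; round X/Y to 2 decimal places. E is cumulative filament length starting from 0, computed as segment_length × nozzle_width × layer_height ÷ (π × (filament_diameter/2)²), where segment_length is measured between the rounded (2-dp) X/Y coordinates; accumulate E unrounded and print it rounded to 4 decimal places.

G0 X0.00 Y0.00 Z5.88
G1 X5.00 Y0.00 E0.0998
G1 X5.00 Y29.00 E0.6785
G1 X0.00 Y29.00 E0.7783
G1 X0.00 Y0.00 E1.3570

At z = 5.88 mm: the 5×29 cube contributes its full rectangle; the cylinder at (9, 14) is absent (z outside [6, 22.5]); Combining (union): only the 5×29 cube is present, so the union is just that shape — 1 connected region. The outline is a single polygon with 4 vertices. Extrusion per mm of travel: 0.4 × 0.12 / (π × 0.875²) = 0.019956. Accumulating E over each segment gives final E = 1.3570.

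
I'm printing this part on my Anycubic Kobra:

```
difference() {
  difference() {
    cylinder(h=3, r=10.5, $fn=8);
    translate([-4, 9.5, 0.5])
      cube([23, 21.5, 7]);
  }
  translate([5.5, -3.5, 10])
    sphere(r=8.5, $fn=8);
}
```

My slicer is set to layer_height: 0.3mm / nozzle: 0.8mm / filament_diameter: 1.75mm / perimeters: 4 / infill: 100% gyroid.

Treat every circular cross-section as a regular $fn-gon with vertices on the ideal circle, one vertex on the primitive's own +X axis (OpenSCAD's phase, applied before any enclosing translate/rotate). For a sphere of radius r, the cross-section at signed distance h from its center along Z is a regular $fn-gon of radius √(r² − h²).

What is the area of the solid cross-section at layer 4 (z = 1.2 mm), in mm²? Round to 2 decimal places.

At z = 1.2 mm: the r=10.5 cylinder contributes a regular 8-gon of circumradius 10.5 (area = (8/2)·10.500²·sin(360°/8) = 311.83 mm²); the 23×21.5 cube at (-4, 9.5) contributes its full rectangle (area 494.50 mm²); Subtracting the remaining from the first: starting from the r=10.5 cylinder (311.83 mm²), the 23×21.5 cube at (-4, 9.5) partially overlaps it — only the 2.41 mm² overlap (of its 494.50 mm²) is removed, clipping the outline — area = 309.42 mm²; the sphere at (5.5, -3.5) is not intersected at this z (|z−center|=8.800 > r=8.5); Taking the first minus the rest: none of the subtracted shapes is present at this height, so the result so far is unchanged — area = 309.42 mm². Overall, the cross-section is a single solid region. Net area = 309.42 mm².

309.42 mm²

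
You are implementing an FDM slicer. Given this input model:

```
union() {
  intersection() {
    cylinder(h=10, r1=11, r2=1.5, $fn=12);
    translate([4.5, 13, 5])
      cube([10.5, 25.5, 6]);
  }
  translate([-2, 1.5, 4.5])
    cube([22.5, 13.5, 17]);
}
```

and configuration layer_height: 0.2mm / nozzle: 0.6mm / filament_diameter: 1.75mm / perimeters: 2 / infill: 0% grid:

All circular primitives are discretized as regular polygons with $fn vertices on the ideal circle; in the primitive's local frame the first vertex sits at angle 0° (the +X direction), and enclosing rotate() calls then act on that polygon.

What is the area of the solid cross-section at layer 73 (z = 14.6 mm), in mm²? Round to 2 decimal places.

At z = 14.6 mm: the cone is not intersected at this z (z outside [0, 10]); the cube at (4.5, 13) is absent (z outside [5, 11]); Taking the intersection: at least one operand is absent at this height, so nothing remains; the cube at (-2, 1.5) is present — its section is the full 22.5×13.5 rectangle (area 303.75 mm²); Merging all regions: only the 22.5×13.5 cube at (-2, 1.5) is present, so the union is just that shape — area = 303.75 mm². Overall, the cross-section is a single solid region. Net area = 303.75 mm².

303.75 mm²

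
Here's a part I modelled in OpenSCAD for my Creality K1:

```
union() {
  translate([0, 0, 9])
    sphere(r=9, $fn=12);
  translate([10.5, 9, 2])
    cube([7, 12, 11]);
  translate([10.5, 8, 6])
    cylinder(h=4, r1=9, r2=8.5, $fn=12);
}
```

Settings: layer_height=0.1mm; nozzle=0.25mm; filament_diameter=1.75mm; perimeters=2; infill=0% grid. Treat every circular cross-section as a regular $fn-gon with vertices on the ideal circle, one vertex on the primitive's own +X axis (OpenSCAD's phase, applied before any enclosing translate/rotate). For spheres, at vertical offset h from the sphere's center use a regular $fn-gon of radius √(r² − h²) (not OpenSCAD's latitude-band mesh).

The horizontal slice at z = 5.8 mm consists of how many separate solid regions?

At z = 5.8 mm: the r=9 sphere contributes a regular 12-gon of circumradius √(9²−3.2²) = 8.412; the cube at (10.5, 9) is present — its section is the full 7×12 rectangle; the cone at (10.5, 8) is absent (z outside [6, 10]); Merging all regions: the 2 present regions are separate (no shared area or edge), so areas and boundary lengths simply add and each stays a separate island — 2 connected regions. The result has 2 disconnected regions.

2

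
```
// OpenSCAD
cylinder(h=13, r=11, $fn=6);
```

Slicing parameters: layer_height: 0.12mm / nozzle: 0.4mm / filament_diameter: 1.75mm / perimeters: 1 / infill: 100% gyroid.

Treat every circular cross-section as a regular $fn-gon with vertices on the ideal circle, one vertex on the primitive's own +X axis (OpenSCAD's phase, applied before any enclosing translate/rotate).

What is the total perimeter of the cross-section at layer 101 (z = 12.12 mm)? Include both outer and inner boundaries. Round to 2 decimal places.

66.00 mm

At z = 12.12 mm: the cylinder: section is a regular 6-gon, circumradius r=11 (perimeter = 2·6·11.000·sin(180°/6) = 66.00 mm). Overall, the cross-section is a single solid region. Total boundary length (outer) = 66.00 mm.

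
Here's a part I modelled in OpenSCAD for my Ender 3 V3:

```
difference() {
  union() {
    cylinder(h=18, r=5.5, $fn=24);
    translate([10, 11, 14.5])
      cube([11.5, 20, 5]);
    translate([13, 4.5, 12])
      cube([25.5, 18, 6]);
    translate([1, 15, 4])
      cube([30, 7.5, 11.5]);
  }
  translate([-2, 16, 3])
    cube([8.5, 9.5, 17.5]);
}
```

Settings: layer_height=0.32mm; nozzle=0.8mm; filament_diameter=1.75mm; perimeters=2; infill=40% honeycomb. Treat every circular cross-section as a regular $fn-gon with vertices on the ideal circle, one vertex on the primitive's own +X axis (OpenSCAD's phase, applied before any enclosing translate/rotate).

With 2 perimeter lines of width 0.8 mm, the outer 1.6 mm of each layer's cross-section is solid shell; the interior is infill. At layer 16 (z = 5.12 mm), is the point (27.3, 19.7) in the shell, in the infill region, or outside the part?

infill

At z = 5.12 mm: the r=5.5 cylinder gives a regular 24-gon of circumradius 5.5 (constant along its height); the cube at (10, 11) is absent (z outside [14.5, 19.5]); the cube at (13, 4.5) does not reach this height (z outside [12, 18]); the cube at (1, 15) (footprint 30×7.5) is included at this height; Taking the union: the 2 present regions are separate (no shared area or edge), so areas and boundary lengths simply add and each stays a separate island — 2 connected regions; the 8.5×9.5 cube at (-2, 16) contributes its full rectangle; Taking the first minus the rest: starting from the result so far, the 8.5×9.5 cube at (-2, 16) partially overlaps it — only the 35.75 mm² overlap (of its 80.75 mm²) is removed, clipping the outline — 2 connected regions. Overall, the cross-section has 2 separate islands. The nearest boundary edge runs (6.50, 22.50)→(31.00, 22.50); distance from the point to it = 2.80 mm. (Shell/infill is judged within the island containing the point — the largest one.) The point is inside the cross-section and 2.80 mm from the nearest boundary — more than the 1.6 mm shell width (2 × 0.8), so it's in the infill interior.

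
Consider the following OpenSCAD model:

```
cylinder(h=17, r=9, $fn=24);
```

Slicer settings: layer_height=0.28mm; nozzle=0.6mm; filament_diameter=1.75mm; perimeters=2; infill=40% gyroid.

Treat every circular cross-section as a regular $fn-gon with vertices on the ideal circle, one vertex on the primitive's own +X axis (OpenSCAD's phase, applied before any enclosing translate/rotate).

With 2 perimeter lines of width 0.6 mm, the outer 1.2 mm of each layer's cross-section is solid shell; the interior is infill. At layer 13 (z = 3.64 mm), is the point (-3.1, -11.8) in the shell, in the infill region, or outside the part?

outside

At z = 3.64 mm: the r=9 cylinder contributes a regular 24-gon of circumradius 9. Overall, the cross-section is a single solid region. The nearest boundary edge runs (-4.50, -7.79)→(-2.33, -8.69); distance from the point to it = 3.20 mm. The point is not inside any of the regions above, so it lies outside the cross-section (3.20 mm from the nearest boundary).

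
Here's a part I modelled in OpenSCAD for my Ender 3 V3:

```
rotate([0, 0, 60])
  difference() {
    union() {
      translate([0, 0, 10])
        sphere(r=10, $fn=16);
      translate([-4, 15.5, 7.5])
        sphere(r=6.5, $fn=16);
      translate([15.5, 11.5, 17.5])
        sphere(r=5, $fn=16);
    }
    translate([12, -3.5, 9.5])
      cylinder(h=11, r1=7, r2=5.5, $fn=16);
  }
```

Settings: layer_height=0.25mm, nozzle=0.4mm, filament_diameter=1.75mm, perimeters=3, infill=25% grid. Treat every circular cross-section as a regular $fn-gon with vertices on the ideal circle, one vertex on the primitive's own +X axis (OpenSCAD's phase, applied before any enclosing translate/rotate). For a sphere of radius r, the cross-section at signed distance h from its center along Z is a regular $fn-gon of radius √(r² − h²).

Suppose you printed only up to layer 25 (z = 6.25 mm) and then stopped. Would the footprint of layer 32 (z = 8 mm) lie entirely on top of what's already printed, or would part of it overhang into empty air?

part overhangs

Compare the two slices. At z = 6.25: the r=10 sphere contributes a regular 16-gon of circumradius √(10²−3.75²) = 9.270 (area = (16/2)·9.270²·sin(360°/16) = 263.09 mm²); the r=6.5 sphere at (-4, 15.5) slices to a regular 16-gon of circumradius 6.379 (√(r²−h²) with h=1.25 from center) (area = (16/2)·6.379²·sin(360°/16) = 124.56 mm²); the sphere at (15.5, 11.5) is absent (|z−center|=11.250 > r=5); Merging all regions: the 2 present regions are separate (no shared area or edge), so areas and boundary lengths simply add and each stays a separate island — area = 387.66 mm²; the cone at (12, -3.5) is absent (z outside [9.5, 20.5]); Taking the first minus the rest: none of the subtracted shapes is present at this height, so the result so far is unchanged — area = 387.66 mm²; (whole slice rotated 60° about Z — lengths, areas and connectivity unchanged). At z = 8: the r=10 sphere contributes a regular 16-gon of circumradius √(10²−2²) = 9.798 (area = (16/2)·9.798²·sin(360°/16) = 293.90 mm²); the r=6.5 sphere at (-4, 15.5) contributes a regular 16-gon of circumradius √(6.5²−0.5²) = 6.481 (area = (16/2)·6.481²·sin(360°/16) = 128.58 mm²); the sphere at (15.5, 11.5) does not reach this height (|z−center|=9.500 > r=5); Merging all regions: the 2 present regions are separate (no shared area or edge), so areas and boundary lengths simply add and each stays a separate island — area = 422.48 mm²; the cone at (12, -3.5) is not intersected at this z (z outside [9.5, 20.5]); Subtracting the remaining from the first: none of the subtracted shapes is present at this height, so the result so far is unchanged — area = 422.48 mm²; (rotated 60° about Z; rotation is an isometry so areas/perimeters/island counts are preserved). Checking containment: at z = 8 the cross-section extends beyond the z = 6.25 cross-section by about 34.82 mm².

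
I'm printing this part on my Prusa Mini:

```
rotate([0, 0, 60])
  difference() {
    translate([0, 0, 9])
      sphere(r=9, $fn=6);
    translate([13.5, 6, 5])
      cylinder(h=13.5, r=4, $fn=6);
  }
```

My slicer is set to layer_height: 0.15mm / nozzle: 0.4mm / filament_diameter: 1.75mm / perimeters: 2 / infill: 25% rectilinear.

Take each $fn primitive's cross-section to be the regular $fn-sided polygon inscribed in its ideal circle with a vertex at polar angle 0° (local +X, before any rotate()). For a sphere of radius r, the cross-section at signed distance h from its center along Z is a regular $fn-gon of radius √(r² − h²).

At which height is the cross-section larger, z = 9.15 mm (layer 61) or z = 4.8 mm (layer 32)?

layer 61 (z = 9.15 mm)

Layer 61 (z = 9.15): the r=9 sphere contributes a regular 6-gon of circumradius √(9²−0.15²) = 8.999 (area = (6/2)·8.999²·sin(360°/6) = 210.39 mm²); the r=4 cylinder at (13.5, 6) contributes a regular 6-gon of circumradius 4 (area = (6/2)·4.000²·sin(360°/6) = 41.57 mm²); Subtracting the remaining from the first: starting from the r=9 sphere (210.39 mm²), the r=4 cylinder at (13.5, 6) misses the remaining region (no effect) — area = 210.39 mm²; (rotated 60° about Z; rotation is an isometry so areas/perimeters/island counts are preserved). So its area = 210.39 mm². Layer 32 (z = 4.8): the r=9 sphere slices to a regular 6-gon of circumradius 7.960 (√(r²−h²) with h=4.2 from center) (area = (6/2)·7.960²·sin(360°/6) = 164.61 mm²); the cylinder at (13.5, 6) does not reach this height (z outside [5, 18.5]); Taking the first minus the rest: none of the subtracted shapes is present at this height, so the r=9 sphere is unchanged — area = 164.61 mm²; (whole slice rotated 60° about Z — lengths, areas and connectivity unchanged). So its area = 164.61 mm². Layer 61 is larger (210.39 vs 164.61 mm²).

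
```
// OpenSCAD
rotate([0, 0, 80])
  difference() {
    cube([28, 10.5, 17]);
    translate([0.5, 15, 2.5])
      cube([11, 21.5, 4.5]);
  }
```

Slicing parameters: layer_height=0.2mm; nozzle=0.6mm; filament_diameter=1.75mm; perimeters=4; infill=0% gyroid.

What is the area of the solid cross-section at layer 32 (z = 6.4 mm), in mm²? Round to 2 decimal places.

294.00 mm²

At z = 6.4 mm: the cube is present — its section is the full 28×10.5 rectangle (area 294.00 mm²); the cube at (0.5, 15) (footprint 11×21.5) is included at this height (area 236.50 mm²); Taking the first minus the rest: starting from the 28×10.5 cube (294.00 mm²), the 11×21.5 cube at (0.5, 15) misses the remaining region (no effect) — area = 294.00 mm²; (whole slice rotated 80° about Z — lengths, areas and connectivity unchanged). Overall, the cross-section is a single solid region. Net area = 294.00 mm².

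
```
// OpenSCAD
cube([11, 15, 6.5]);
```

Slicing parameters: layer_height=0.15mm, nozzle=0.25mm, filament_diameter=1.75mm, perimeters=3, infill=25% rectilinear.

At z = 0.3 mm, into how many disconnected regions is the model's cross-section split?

At z = 0.3 mm: the cube (footprint 11×15) is included at this height. The result has 1 disconnected region.

1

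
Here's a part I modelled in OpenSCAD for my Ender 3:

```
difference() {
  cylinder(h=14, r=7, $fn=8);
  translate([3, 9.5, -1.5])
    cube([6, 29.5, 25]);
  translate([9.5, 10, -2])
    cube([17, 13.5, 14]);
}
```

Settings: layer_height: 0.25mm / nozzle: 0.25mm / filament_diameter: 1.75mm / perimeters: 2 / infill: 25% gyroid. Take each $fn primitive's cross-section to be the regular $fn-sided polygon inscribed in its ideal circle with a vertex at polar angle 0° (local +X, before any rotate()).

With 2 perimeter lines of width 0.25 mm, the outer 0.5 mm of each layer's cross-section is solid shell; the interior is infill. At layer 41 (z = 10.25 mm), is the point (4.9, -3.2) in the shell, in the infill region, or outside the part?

At z = 10.25 mm: the r=7 cylinder contributes a regular 8-gon of circumradius 7; the 6×29.5 cube at (3, 9.5) contributes its full rectangle; the cube at (9.5, 10) (footprint 17×13.5) is included at this height; After the difference (first − rest): starting from the r=7 cylinder, the 6×29.5 cube at (3, 9.5) misses the remaining region (no effect); the 17×13.5 cube at (9.5, 10) misses the remaining region (no effect) — 1 connected region. Overall, the cross-section is a single solid region. The nearest boundary edge runs (7.00, 0.00)→(4.95, -4.95); distance from the point to it = 0.72 mm. The point is inside the cross-section and 0.72 mm from the nearest boundary — more than the 0.5 mm shell width (2 × 0.25), so it's in the infill interior.

infill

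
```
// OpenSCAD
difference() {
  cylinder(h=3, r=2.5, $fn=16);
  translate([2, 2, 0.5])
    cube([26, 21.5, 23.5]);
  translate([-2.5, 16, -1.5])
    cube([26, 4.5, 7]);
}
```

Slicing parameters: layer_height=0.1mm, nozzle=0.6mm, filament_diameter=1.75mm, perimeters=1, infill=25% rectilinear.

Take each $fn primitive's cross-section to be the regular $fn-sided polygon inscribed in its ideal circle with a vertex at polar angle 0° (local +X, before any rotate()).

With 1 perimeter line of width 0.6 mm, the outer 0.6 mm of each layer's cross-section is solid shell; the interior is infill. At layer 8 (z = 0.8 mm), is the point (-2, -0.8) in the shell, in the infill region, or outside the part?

shell

At z = 0.8 mm: the r=2.5 cylinder contributes a regular 16-gon of circumradius 2.5; the cube at (2, 2) (footprint 26×21.5) is included at this height; the 26×4.5 cube at (-2.5, 16) contributes its full rectangle; After the difference (first − rest): starting from the r=2.5 cylinder, the 26×21.5 cube at (2, 2) misses the remaining region (no effect); the 26×4.5 cube at (-2.5, 16) misses the remaining region (no effect) — 1 connected region. Overall, the cross-section is a single solid region. The nearest boundary edge runs (-2.31, -0.96)→(-2.50, 0.00); distance from the point to it = 0.33 mm. The point is inside the cross-section, 0.33 mm from the nearest boundary — within the 0.6 mm shell band (1 × 0.6).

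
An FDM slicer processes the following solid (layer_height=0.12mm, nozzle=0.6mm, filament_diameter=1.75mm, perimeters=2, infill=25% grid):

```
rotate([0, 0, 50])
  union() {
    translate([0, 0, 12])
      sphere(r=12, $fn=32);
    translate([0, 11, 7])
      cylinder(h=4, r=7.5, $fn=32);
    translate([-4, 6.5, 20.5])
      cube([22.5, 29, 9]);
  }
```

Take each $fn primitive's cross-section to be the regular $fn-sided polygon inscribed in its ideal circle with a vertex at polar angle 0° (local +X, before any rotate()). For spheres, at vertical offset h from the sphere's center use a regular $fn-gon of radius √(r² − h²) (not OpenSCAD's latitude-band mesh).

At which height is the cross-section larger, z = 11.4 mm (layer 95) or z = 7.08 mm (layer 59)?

Layer 95 (z = 11.4): the sphere: section is a regular 32-gon, circumradius = √(r²−h²) = √(12²−0.6²) = 11.985 (area = (32/2)·11.985²·sin(360°/32) = 448.36 mm²); the cylinder at (0, 11) is absent (z outside [7, 11]); the cube at (-4, 6.5) is absent (z outside [20.5, 29.5]); Merging all regions: only the r=12 sphere is present, so the union is just that shape — area = 448.36 mm²; (rotated 50° about Z; rotation is an isometry so areas/perimeters/island counts are preserved). So its area = 448.36 mm². Layer 59 (z = 7.08): the sphere: section is a regular 32-gon, circumradius = √(r²−h²) = √(12²−4.92²) = 10.945 (area = (32/2)·10.945²·sin(360°/32) = 373.93 mm²); the r=7.5 cylinder at (0, 11) gives a regular 32-gon of circumradius 7.5 (constant along its height) (area = (32/2)·7.500²·sin(360°/32) = 175.58 mm²); the cube at (-4, 6.5) is not intersected at this z (z outside [20.5, 29.5]); Merging all regions: the regions partially overlap — summed areas 549.51 mm² minus the doubly-counted overlap 73.61 mm² gives 475.90 mm² — area = 475.90 mm²; (whole slice rotated 50° about Z — lengths, areas and connectivity unchanged). So its area = 475.90 mm². Layer 59 is larger (475.90 vs 448.36 mm²).

layer 59 (z = 7.08 mm)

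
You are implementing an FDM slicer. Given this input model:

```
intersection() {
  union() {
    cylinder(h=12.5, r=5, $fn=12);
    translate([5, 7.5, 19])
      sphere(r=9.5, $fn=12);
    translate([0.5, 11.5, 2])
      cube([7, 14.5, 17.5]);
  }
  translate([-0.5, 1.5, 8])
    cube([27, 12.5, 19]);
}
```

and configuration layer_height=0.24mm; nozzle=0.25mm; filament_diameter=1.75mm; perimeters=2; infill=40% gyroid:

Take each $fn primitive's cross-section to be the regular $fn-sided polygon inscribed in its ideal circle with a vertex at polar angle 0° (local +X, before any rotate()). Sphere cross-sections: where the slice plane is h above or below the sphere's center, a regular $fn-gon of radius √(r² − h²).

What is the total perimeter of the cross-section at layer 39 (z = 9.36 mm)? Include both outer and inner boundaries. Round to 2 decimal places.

At z = 9.36 mm: the r=5 cylinder contributes a regular 12-gon of circumradius 5 (perimeter = 2·12·5.000·sin(180°/12) = 31.06 mm); the sphere at (5, 7.5) is absent (|z−center|=9.640 > r=9.5); the cube at (0.5, 11.5) is present — its section is the full 7×14.5 rectangle (perimeter 43.00 mm); Taking the union: the 2 present regions are separate (no shared area or edge), so areas and boundary lengths simply add and each stays a separate island — boundary = 74.06 mm; the cube at (-0.5, 1.5) is present — its section is the full 27×12.5 rectangle (perimeter 79.00 mm); Keeping only the common overlap: the 27×12.5 cube at (-0.5, 1.5) partially overlaps the result so far; clipping to the common part keeps 30.77 mm² — boundary = 34.19 mm. Overall, the cross-section has 2 separate islands. Total boundary length (outer) = 34.19 mm.

34.19 mm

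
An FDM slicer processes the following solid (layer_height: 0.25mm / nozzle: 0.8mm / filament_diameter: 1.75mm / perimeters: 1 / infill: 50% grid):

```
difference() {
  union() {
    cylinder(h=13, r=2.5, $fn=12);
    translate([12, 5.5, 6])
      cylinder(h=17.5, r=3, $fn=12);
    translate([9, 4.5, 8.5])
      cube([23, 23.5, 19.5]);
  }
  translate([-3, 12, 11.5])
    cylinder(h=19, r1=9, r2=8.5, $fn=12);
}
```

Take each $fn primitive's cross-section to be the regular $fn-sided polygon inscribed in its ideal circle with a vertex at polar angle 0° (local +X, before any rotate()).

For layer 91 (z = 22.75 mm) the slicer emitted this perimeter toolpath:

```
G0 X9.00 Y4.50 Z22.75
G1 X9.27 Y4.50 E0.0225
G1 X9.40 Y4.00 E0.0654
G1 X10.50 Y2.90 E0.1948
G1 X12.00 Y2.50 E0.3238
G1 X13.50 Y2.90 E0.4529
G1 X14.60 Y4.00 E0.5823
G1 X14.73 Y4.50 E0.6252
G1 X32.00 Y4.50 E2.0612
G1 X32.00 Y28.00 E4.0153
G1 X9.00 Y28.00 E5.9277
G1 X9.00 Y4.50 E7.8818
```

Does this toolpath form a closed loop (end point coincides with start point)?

Start point (G0): (9.00, 4.50). End point (last G1): the path returns to the start — closed.

yes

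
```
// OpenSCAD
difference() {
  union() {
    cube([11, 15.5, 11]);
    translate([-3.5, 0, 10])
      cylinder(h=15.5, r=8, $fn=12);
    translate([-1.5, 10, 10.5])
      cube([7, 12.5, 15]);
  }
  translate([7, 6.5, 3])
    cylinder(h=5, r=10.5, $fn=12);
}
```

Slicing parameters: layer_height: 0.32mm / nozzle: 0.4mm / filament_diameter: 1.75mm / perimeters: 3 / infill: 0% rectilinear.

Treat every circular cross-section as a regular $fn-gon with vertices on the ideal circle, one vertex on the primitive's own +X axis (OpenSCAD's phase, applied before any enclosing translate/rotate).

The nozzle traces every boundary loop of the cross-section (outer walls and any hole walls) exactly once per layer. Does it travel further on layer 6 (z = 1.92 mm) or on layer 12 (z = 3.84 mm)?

Layer 6 (z = 1.92): the 11×15.5 cube contributes its full rectangle (perimeter 53.00 mm); the cylinder at (-3.5, 0) does not reach this height (z outside [10, 25.5]); the cube at (-1.5, 10) does not reach this height (z outside [10.5, 25.5]); Taking the union: only the 11×15.5 cube is present, so the union is just that shape — boundary = 53.00 mm; the cylinder at (7, 6.5) is absent (z outside [3, 8]); Subtracting the remaining from the first: none of the subtracted shapes is present at this height, so the result so far is unchanged — boundary = 53.00 mm. So its perimeter = 53.00 mm. Layer 12 (z = 3.84): the 11×15.5 cube contributes its full rectangle (perimeter 53.00 mm); the cylinder at (-3.5, 0) is not intersected at this z (z outside [10, 25.5]); the cube at (-1.5, 10) does not reach this height (z outside [10.5, 25.5]); Combining (union): only the 11×15.5 cube is present, so the union is just that shape — boundary = 53.00 mm; the cylinder at (7, 6.5): section is a regular 12-gon, circumradius r=10.5 (perimeter = 2·12·10.500·sin(180°/12) = 65.22 mm); Subtracting the remaining from the first: starting from that combined region, the r=10.5 cylinder at (7, 6.5) partially overlaps it — only the 169.13 mm² overlap (of its 330.75 mm²) is removed, clipping the outline — boundary = 5.66 mm. So its perimeter = 5.66 mm. Layer 6 is larger (53.00 vs 5.66 mm).

layer 6 (z = 1.92 mm)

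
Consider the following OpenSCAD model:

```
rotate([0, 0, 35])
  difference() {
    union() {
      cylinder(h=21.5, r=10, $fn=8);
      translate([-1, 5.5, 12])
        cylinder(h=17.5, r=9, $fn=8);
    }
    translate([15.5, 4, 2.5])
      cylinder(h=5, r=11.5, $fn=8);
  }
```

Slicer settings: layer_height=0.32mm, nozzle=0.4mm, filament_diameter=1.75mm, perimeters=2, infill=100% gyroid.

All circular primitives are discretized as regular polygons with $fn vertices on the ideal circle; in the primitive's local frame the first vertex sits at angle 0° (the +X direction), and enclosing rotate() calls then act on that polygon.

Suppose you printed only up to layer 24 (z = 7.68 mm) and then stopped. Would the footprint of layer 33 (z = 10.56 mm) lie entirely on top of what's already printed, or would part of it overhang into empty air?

Compare the two slices. At z = 7.68: the r=10 cylinder contributes a regular 8-gon of circumradius 10 (area = (8/2)·10.000²·sin(360°/8) = 282.84 mm²); the cylinder at (-1, 5.5) does not reach this height (z outside [12, 29.5]); Combining (union): only the r=10 cylinder is present, so the union is just that shape — area = 282.84 mm²; the cylinder at (15.5, 4) does not reach this height (z outside [2.5, 7.5]); After the difference (first − rest): none of the subtracted shapes is present at this height, so that combined region is unchanged — area = 282.84 mm²; (whole slice rotated 35° about Z — lengths, areas and connectivity unchanged). At z = 10.56: the r=10 cylinder gives a regular 8-gon of circumradius 10 (constant along its height) (area = (8/2)·10.000²·sin(360°/8) = 282.84 mm²); the cylinder at (-1, 5.5) does not reach this height (z outside [12, 29.5]); Combining (union): only the r=10 cylinder is present, so the union is just that shape — area = 282.84 mm²; the cylinder at (15.5, 4) does not reach this height (z outside [2.5, 7.5]); Subtracting the remaining from the first: none of the subtracted shapes is present at this height, so the result so far is unchanged — area = 282.84 mm²; (rotated 35° about Z; rotation is an isometry so areas/perimeters/island counts are preserved). Checking containment: the cross-section at z = 10.56 is a subset of the cross-section at z = 7.68.

entirely on top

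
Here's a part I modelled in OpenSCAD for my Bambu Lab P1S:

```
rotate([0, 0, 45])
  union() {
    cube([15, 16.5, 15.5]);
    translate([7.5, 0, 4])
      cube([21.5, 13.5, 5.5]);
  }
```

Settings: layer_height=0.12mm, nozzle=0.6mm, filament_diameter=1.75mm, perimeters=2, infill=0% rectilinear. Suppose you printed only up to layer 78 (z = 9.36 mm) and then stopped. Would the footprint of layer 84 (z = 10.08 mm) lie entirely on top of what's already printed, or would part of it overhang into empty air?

entirely on top

Compare the two slices. At z = 9.36: the cube is present — its section is the full 15×16.5 rectangle (area 247.50 mm²); the 21.5×13.5 cube at (7.5, 0) contributes its full rectangle (area 290.25 mm²); Merging all regions: the regions partially overlap — summed areas 537.75 mm² minus the doubly-counted overlap 101.25 mm² gives 436.50 mm² — area = 436.50 mm²; (whole slice rotated 45° about Z — lengths, areas and connectivity unchanged). At z = 10.08: the 15×16.5 cube contributes its full rectangle (area 247.50 mm²); the cube at (7.5, 0) is absent (z outside [4, 9.5]); Combining (union): only the 15×16.5 cube is present, so the union is just that shape — area = 247.50 mm²; (rotated 45° about Z; rotation is an isometry so areas/perimeters/island counts are preserved). Checking containment: the cross-section at z = 10.08 is a subset of the cross-section at z = 9.36.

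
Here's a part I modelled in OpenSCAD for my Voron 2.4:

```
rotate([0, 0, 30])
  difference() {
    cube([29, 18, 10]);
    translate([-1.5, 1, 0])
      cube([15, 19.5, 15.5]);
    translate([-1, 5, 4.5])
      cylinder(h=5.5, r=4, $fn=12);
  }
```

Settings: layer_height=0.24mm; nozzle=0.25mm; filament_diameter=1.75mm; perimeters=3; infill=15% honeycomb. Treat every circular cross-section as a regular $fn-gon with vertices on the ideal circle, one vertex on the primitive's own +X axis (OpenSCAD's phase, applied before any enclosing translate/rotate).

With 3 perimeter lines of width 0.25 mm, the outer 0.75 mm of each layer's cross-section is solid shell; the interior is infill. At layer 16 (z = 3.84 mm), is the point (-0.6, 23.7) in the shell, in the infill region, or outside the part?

At z = 3.84 mm: the cube is present — its section is the full 29×18 rectangle; the cube at (-1.5, 1) (footprint 15×19.5) is included at this height; the cylinder at (-1, 5) is absent (z outside [4.5, 10]); Subtracting the remaining from the first: starting from the 29×18 cube, the 15×19.5 cube at (-1.5, 1) partially overlaps it — only the 229.50 mm² overlap (of its 292.50 mm²) is removed, clipping the outline — 1 connected region; (whole slice rotated 30° about Z — lengths, areas and connectivity unchanged). Overall, the cross-section is a single solid region. Undo the 30° rotation: the query point maps to (11.330, 20.825) in the un-rotated model frame. The nearest boundary edge runs (13.50, 1.00)→(13.50, 18.00); distance from the point to it = 3.56 mm. The point is not inside any of the regions above, so it lies outside the cross-section (3.56 mm from the nearest boundary).

outside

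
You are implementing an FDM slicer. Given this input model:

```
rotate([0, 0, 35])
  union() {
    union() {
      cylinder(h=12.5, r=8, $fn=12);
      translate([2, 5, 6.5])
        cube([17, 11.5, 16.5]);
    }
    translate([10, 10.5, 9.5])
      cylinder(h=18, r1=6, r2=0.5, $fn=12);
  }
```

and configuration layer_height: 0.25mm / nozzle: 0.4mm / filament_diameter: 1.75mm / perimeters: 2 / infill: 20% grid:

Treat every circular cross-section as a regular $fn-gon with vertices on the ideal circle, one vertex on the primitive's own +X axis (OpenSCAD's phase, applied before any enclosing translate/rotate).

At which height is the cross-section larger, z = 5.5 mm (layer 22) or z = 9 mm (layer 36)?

Layer 22 (z = 5.5): the cylinder: section is a regular 12-gon, circumradius r=8 (area = (12/2)·8.000²·sin(360°/12) = 192.00 mm²); the cube at (2, 5) is absent (z outside [6.5, 23]); Combining (union): only the r=8 cylinder is present, so the union is just that shape — area = 192.00 mm²; the cone at (10, 10.5) is absent (z outside [9.5, 27.5]); Combining (union): only that combined region is present, so the union is just that shape — area = 192.00 mm²; (whole slice rotated 35° about Z — lengths, areas and connectivity unchanged). So its area = 192.00 mm². Layer 36 (z = 9): the r=8 cylinder contributes a regular 12-gon of circumradius 8 (area = (12/2)·8.000²·sin(360°/12) = 192.00 mm²); the cube at (2, 5) (footprint 17×11.5) is included at this height (area 195.50 mm²); Merging all regions: the regions partially overlap — summed areas 387.50 mm² minus the doubly-counted overlap 6.25 mm² gives 381.25 mm² — area = 381.25 mm²; the cone at (10, 10.5) is not intersected at this z (z outside [9.5, 27.5]); Merging all regions: only that combined region is present, so the union is just that shape — area = 381.25 mm²; (rotated 35° about Z; rotation is an isometry so areas/perimeters/island counts are preserved). So its area = 381.25 mm². Layer 36 is larger (381.25 vs 192.00 mm²).

layer 36 (z = 9 mm)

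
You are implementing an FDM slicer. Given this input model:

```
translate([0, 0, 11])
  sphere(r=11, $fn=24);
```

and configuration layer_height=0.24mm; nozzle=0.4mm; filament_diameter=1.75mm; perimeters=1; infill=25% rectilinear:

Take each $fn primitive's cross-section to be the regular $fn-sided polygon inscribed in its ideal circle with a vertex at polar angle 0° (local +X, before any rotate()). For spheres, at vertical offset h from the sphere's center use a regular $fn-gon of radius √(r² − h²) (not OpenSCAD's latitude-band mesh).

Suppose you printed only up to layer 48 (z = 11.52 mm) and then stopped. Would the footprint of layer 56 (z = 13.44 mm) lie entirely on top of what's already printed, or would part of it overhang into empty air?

Compare the two slices. At z = 11.52: the r=11 sphere contributes a regular 24-gon of circumradius √(11²−0.52²) = 10.988 (area = (24/2)·10.988²·sin(360°/24) = 374.97 mm²). At z = 13.44: the sphere: section is a regular 24-gon, circumradius = √(r²−h²) = √(11²−2.44²) = 10.726 (area = (24/2)·10.726²·sin(360°/24) = 357.31 mm²). Checking containment: the cross-section at z = 13.44 is a subset of the cross-section at z = 11.52.

entirely on top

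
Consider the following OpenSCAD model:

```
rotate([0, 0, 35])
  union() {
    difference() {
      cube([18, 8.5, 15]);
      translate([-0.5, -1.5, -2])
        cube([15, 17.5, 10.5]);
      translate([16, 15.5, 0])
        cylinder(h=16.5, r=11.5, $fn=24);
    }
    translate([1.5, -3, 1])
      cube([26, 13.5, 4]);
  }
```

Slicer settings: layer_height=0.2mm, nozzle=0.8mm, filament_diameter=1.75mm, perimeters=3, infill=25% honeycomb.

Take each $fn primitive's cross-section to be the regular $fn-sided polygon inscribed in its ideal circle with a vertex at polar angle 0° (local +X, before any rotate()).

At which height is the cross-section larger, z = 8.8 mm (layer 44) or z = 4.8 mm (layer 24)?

layer 24 (z = 4.8 mm)

Layer 44 (z = 8.8): the cube is present — its section is the full 18×8.5 rectangle (area 153.00 mm²); the cube at (-0.5, -1.5) does not reach this height (z outside [-2, 8.5]); the cylinder at (16, 15.5): section is a regular 24-gon, circumradius r=11.5 (area = (24/2)·11.500²·sin(360°/24) = 410.75 mm²); After the difference (first − rest): starting from the 18×8.5 cube (153.00 mm²), the r=11.5 cylinder at (16, 15.5) partially overlaps it — only the 36.71 mm² overlap (of its 410.75 mm²) is removed, clipping the outline — area = 116.29 mm²; the cube at (1.5, -3) does not reach this height (z outside [1, 5]); Taking the union: only the result so far is present, so the union is just that shape — area = 116.29 mm²; (whole slice rotated 35° about Z — lengths, areas and connectivity unchanged). So its area = 116.29 mm². Layer 24 (z = 4.8): the 18×8.5 cube contributes its full rectangle (area 153.00 mm²); the cube at (-0.5, -1.5) is present — its section is the full 15×17.5 rectangle (area 262.50 mm²); the r=11.5 cylinder at (16, 15.5) gives a regular 24-gon of circumradius 11.5 (constant along its height) (area = (24/2)·11.500²·sin(360°/24) = 410.75 mm²); After the difference (first − rest): starting from the 18×8.5 cube (153.00 mm²), the 15×17.5 cube at (-0.5, -1.5) partially overlaps it — only the 123.25 mm² overlap (of its 262.50 mm²) is removed, clipping the outline; the r=11.5 cylinder at (16, 15.5) partially overlaps it — only the 15.34 mm² overlap (of its 410.75 mm²) is removed, clipping the outline — area = 14.41 mm²; the cube at (1.5, -3) (footprint 26×13.5) is included at this height (area 351.00 mm²); Merging all regions: that combined region lies entirely inside the 26×13.5 cube at (1.5, -3), so the union is just the 26×13.5 cube at (1.5, -3) — area = 351.00 mm²; (whole slice rotated 35° about Z — lengths, areas and connectivity unchanged). So its area = 351.00 mm². Layer 24 is larger (351.00 vs 116.29 mm²).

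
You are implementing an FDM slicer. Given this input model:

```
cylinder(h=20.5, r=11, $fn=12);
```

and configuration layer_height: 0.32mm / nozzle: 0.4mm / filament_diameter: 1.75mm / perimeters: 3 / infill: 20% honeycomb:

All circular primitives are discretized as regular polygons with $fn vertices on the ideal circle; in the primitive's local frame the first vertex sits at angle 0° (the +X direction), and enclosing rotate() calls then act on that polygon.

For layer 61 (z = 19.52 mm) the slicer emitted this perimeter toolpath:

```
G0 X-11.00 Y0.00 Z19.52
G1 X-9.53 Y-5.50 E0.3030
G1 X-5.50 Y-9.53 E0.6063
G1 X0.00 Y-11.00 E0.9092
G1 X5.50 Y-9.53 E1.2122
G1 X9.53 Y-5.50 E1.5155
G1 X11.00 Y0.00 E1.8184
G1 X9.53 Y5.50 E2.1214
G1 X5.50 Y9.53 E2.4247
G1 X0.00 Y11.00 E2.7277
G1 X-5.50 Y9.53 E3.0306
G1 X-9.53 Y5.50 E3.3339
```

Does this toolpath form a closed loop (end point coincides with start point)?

no

Start point (G0): (-11.00, 0.00). End point (last G1): the path does not return to the start — open.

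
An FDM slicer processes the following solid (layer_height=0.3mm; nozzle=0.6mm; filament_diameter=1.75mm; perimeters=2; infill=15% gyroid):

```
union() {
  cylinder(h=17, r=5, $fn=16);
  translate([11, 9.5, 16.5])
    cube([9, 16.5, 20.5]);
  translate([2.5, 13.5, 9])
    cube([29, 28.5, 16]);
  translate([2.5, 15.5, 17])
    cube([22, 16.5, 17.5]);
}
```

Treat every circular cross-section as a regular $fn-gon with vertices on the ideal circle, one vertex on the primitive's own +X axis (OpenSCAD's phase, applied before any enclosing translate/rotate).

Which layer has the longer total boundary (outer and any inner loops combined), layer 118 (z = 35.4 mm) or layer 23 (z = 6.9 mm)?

Layer 118 (z = 35.4): the cylinder is absent (z outside [0, 17]); the 9×16.5 cube at (11, 9.5) contributes its full rectangle (perimeter 51.00 mm); the cube at (2.5, 13.5) is not intersected at this z (z outside [9, 25]); the cube at (2.5, 15.5) is not intersected at this z (z outside [17, 34.5]); Taking the union: only the 9×16.5 cube at (11, 9.5) is present, so the union is just that shape — boundary = 51.00 mm. So its perimeter = 51.00 mm. Layer 23 (z = 6.9): the cylinder: section is a regular 16-gon, circumradius r=5 (perimeter = 2·16·5.000·sin(180°/16) = 31.21 mm); the cube at (11, 9.5) is not intersected at this z (z outside [16.5, 37]); the cube at (2.5, 13.5) does not reach this height (z outside [9, 25]); the cube at (2.5, 15.5) is absent (z outside [17, 34.5]); Taking the union: only the r=5 cylinder is present, so the union is just that shape — boundary = 31.21 mm. So its perimeter = 31.21 mm. Layer 118 is larger (51.00 vs 31.21 mm).

layer 118 (z = 35.4 mm)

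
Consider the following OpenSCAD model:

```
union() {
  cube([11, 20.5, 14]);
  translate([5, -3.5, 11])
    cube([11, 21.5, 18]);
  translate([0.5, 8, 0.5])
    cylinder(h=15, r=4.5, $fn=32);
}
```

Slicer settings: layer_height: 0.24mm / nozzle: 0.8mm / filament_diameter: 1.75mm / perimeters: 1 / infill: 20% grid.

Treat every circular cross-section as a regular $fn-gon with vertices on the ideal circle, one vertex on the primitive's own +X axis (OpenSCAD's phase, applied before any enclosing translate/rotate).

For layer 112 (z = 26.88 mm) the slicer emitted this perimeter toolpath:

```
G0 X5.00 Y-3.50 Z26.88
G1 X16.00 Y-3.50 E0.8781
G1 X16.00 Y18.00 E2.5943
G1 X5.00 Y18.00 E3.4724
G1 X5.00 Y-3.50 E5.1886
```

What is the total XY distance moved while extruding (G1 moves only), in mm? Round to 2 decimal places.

Sum the Euclidean lengths of each G1 segment: total = 65.00 mm.

65.00 mm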